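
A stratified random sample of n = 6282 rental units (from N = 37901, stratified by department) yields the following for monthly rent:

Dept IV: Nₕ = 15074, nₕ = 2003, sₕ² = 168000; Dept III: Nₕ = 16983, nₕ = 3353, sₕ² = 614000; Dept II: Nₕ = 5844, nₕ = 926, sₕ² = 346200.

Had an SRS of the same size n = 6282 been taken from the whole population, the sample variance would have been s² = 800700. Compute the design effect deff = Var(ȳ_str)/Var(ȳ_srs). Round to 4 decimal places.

0.4560

Var(ȳ_str) = Σ Wₕ²(1−fₕ)sₕ²/nₕ with Wₕ = Nₕ/37901:
  Dept IV: (15074/37901)²·(1−2003/15074)·168000/2003 = 11.504409
  Dept III: (16983/37901)²·(1−3353/16983)·614000/3353 = 29.50827
  Dept II: (5844/37901)²·(1−926/5844)·346200/926 = 7.4802045
  → Var(ȳ_str) = 48.492884.
Var(ȳ_srs) = (1 − 6282/37901)·800700/6282 = 106.33332.
deff = 48.492884 / 106.33332 = 0.4560.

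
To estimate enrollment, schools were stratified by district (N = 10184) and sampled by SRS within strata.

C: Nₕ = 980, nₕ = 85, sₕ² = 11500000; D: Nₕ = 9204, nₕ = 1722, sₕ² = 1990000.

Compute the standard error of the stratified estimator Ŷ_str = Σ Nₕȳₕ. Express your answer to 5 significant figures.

Var(Ŷ_str) = Σₕ Nₕ²(1 − fₕ)sₕ²/nₕ.
C: 980²·(1 − 85/980)·11500000/85 = 1.1866647 × 10^11.
D: 9204²·(1 − 1722/9204)·1990000/1722 = 7.9581889 × 10^10.
Sum = 1.9824836 × 10^11.
SE = √(1.9824836 × 10^11) = 445250.

445250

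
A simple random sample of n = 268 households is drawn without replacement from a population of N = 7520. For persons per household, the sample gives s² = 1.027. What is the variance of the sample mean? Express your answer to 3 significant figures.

0.00370

Under SRS without replacement, Var(ȳ) = (1 − f)·s²/n with f = n/N = 268/7520 = 0.03563830.
Var(ȳ) = (1 − 0.03563830)·1.027/268 = 0.96436170·0.0038320896 = 0.0036955204.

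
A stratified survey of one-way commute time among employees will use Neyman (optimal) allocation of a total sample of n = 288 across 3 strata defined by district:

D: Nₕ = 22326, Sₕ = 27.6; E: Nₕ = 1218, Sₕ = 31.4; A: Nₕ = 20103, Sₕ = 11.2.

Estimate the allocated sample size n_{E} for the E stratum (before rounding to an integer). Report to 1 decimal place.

Neyman allocation: nₕ = n·NₕSₕ / Σⱼ NⱼSⱼ.
Σ NⱼSⱼ = 22326·27.6 + 1218·31.4 + 20103·11.2 = 879596.4.
n_{E} = 288·1218·31.4 / 879596.4 = 12.5.

12.5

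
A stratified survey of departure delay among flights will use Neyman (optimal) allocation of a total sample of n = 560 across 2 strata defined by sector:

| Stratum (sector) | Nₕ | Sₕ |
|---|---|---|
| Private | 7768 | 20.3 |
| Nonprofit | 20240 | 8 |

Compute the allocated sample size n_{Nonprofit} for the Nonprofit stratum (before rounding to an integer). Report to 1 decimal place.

Neyman allocation: nₕ = n·NₕSₕ / Σⱼ NⱼSⱼ.
Σ NⱼSⱼ = 7768·20.3 + 20240·8 = 319610.4.
n_{Nonprofit} = 560·20240·8 / 319610.4 = 283.7.

283.7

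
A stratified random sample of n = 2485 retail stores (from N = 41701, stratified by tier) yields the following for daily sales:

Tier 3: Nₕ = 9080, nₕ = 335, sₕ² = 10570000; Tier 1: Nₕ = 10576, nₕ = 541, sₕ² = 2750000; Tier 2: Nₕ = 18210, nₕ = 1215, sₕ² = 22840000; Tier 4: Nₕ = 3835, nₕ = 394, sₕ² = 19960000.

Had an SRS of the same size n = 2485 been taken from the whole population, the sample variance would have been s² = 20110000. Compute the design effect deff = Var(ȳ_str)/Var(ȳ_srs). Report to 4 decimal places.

Var(ȳ_str) = Σ Wₕ²(1−fₕ)sₕ²/nₕ with Wₕ = Nₕ/41701:
  Tier 3: (9080/41701)²·(1−335/9080)·10570000/335 = 1440.731
  Tier 1: (10576/41701)²·(1−541/10576)·2750000/541 = 310.22823
  Tier 2: (18210/41701)²·(1−1215/18210)·22840000/1215 = 3345.4766
  Tier 4: (3835/41701)²·(1−394/3835)·19960000/394 = 384.43367
  → Var(ȳ_str) = 5480.8695.
Var(ȳ_srs) = (1 − 2485/41701)·20110000/2485 = 7610.3127.
deff = 5480.8695 / 7610.3127 = 0.7202.

0.7202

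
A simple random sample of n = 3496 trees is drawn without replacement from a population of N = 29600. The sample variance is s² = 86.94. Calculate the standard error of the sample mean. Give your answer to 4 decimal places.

0.1481

Under SRS without replacement, Var(ȳ) = (1 − f)·s²/n with f = n/N = 3496/29600 = 0.11810811.
Var(ȳ) = (1 − 0.11810811)·86.94/3496 = 0.88189189·0.024868421 = 0.021931259.
SE(ȳ) = √(0.021931259) = 0.1481.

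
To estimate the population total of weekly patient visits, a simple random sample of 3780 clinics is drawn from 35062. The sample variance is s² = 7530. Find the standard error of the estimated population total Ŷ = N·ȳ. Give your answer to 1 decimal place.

46743.1

Var(Ŷ) = N²·Var(ȳ) = N²·(1 − n/N)·s²/n.
f = 3780/35062 = 0.10780902; Var(ȳ) = 0.89219098·7530/3780 = 1.7773011.
Var(Ŷ) = 35062² · 1.7773011 = 2.1849142 × 10^9.
SE(Ŷ) = √(2.1849142 × 10^9) = 46743.1.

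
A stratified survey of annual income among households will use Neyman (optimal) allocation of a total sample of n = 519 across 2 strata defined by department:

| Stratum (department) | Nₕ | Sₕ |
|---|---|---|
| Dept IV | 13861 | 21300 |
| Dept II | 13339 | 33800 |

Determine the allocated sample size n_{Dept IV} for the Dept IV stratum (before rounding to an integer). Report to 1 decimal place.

Neyman allocation: nₕ = n·NₕSₕ / Σⱼ NⱼSⱼ.
Σ NⱼSⱼ = 13861·21300 + 13339·33800 = 7.460975 × 10^8.
n_{Dept IV} = 519·13861·21300 / (7.460975 × 10^8) = 205.4.

205.4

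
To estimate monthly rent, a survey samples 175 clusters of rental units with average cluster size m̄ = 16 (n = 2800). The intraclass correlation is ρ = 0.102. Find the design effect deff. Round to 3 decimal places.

deff = 1 + (16 − 1)·0.102 = 1 + 1.53 = 2.53.

2.530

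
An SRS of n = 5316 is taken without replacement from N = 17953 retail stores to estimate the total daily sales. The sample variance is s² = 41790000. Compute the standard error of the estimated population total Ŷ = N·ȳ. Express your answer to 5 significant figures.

Var(Ŷ) = N²·Var(ȳ) = N²·(1 − n/N)·s²/n.
f = 5316/17953 = 0.29610650; Var(ȳ) = 0.70389350·41790000/5316 = 5533.4291.
Var(Ŷ) = 17953² · 5533.4291 = 1.7834807 × 10^12.
SE(Ŷ) = √(1.7834807 × 10^12) = 1.3355 × 10^6.

1.3355 × 10^6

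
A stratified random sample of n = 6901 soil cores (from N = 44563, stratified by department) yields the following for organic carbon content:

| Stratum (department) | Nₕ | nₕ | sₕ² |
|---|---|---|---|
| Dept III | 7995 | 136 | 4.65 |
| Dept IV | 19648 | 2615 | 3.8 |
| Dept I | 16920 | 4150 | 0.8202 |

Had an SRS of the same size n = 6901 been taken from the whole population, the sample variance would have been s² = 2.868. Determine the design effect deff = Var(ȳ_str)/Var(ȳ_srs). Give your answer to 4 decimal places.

Var(ȳ_str) = Σ Wₕ²(1−fₕ)sₕ²/nₕ with Wₕ = Nₕ/44563:
  Dept III: (7995/44563)²·(1−136/7995)·4.65/136 = 0.0010818099
  Dept IV: (19648/44563)²·(1−2615/19648)·3.8/2615 = 2.4489085 × 10^-4
  Dept I: (16920/44563)²·(1−4150/16920)·0.8202/4150 = 2.1503744 × 10^-5
  → Var(ȳ_str) = 0.0013482045.
Var(ȳ_srs) = (1 − 6901/44563)·2.868/6901 = 3.5123362 × 10^-4.
deff = 0.0013482045 / (3.5123362 × 10^-4) = 3.8385.

3.8385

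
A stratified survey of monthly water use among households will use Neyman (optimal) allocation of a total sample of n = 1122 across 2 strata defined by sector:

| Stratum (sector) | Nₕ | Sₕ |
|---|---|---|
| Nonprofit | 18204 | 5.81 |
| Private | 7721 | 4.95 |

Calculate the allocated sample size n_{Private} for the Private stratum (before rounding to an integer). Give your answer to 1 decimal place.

Neyman allocation: nₕ = n·NₕSₕ / Σⱼ NⱼSⱼ.
Σ NⱼSⱼ = 18204·5.81 + 7721·4.95 = 143984.19.
n_{Private} = 1122·7721·4.95 / 143984.19 = 297.8.

297.8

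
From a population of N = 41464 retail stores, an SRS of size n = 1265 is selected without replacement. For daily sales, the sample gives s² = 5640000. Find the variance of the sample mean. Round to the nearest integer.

4322

Under SRS without replacement, Var(ȳ) = (1 − f)·s²/n with f = n/N = 1265/41464 = 0.03050839.
Var(ȳ) = (1 − 0.03050839)·5640000/1265 = 0.96949161·4458.498 = 4322.4764.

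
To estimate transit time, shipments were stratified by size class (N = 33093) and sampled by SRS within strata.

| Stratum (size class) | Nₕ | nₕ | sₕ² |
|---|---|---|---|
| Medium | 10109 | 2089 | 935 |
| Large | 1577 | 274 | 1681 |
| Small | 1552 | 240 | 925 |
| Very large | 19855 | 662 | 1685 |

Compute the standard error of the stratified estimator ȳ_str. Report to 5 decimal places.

Var(ȳ_str) = Σₕ Wₕ²(1 − fₕ)sₕ²/nₕ with Wₕ = Nₕ/N, N = 33093.
Medium: Wₕ = 0.30547246; term = 0.30547246²·(1 − 0.20664754)·935/2089 = 0.033134732.
Large: Wₕ = 0.04765358; term = 0.04765358²·(1 − 0.17374762)·1681/274 = 0.01151121.
Small: Wₕ = 0.04689814; term = 0.04689814²·(1 − 0.15463918)·925/240 = 0.0071661149.
Very large: Wₕ = 0.59997583; term = 0.59997583²·(1 − 0.03334173)·1685/662 = 0.88569133.
Sum = 0.93750339.
SE = √(0.93750339) = 0.96825.

0.96825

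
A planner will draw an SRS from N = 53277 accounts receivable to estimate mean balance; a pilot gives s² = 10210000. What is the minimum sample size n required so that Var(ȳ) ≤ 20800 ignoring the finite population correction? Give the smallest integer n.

491

Without fpc, n₀ = s²/D = 10210000/20800 = 490.8654.
Rounding up, n = 491.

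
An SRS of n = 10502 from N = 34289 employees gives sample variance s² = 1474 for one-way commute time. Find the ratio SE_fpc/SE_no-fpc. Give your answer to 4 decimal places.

0.8329

f = n/N = 10502/34289 = 0.30627898.
SE_no-fpc = √(s²/n) = 0.37463878; SE_fpc = √((1−f)s²/n) = 0.31203633.
Ratio = √(1−f) = 0.83289916.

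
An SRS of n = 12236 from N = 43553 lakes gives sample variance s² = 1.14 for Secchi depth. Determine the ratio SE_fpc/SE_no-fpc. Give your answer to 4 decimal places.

0.8480

f = n/N = 12236/43553 = 0.28094506.
SE_no-fpc = √(s²/n) = 0.0096523418; SE_fpc = √((1−f)s²/n) = 0.0081849066.
Ratio = √(1−f) = 0.84797108.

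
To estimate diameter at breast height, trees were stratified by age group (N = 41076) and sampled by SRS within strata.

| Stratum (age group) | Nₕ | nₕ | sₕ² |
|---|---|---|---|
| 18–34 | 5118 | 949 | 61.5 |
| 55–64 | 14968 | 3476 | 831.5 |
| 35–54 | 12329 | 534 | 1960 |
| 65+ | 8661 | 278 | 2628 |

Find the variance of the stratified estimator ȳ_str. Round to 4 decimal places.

Var(ȳ_str) = Σₕ Wₕ²(1 − fₕ)sₕ²/nₕ with Wₕ = Nₕ/N, N = 41076.
18–34: Wₕ = 0.12459831; term = 0.12459831²·(1 − 0.18542399)·61.5/949 = 8.1952987 × 10^-4.
55–64: Wₕ = 0.36439770; term = 0.36439770²·(1 − 0.23222875)·831.5/3476 = 0.024387405.
35–54: Wₕ = 0.30015094; term = 0.30015094²·(1 − 0.04331252)·1960/534 = 0.31634744.
65+: Wₕ = 0.21085305; term = 0.21085305²·(1 − 0.03209791)·2628/278 = 0.40679142.
Sum = 0.74834579.

0.7483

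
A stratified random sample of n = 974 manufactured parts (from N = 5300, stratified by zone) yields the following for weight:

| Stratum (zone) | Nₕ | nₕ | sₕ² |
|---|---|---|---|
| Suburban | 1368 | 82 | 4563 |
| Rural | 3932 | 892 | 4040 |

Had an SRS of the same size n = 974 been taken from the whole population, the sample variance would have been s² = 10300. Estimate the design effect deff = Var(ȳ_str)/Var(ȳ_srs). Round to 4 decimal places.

0.6270

Var(ȳ_str) = Σ Wₕ²(1−fₕ)sₕ²/nₕ with Wₕ = Nₕ/5300:
  Suburban: (1368/5300)²·(1−82/1368)·4563/82 = 3.4850735
  Rural: (3932/5300)²·(1−892/3932)·4040/892 = 1.9273113
  → Var(ȳ_str) = 5.4123848.
Var(ȳ_srs) = (1 − 974/5300)·10300/974 = 8.6315524.
deff = 5.4123848 / 8.6315524 = 0.6270.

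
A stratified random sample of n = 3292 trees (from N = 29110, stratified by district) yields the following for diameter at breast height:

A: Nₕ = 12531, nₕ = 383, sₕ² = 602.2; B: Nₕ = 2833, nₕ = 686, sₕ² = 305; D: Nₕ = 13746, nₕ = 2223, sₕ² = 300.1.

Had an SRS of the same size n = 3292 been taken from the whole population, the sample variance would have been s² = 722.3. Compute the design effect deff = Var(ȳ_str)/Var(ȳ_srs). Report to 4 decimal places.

1.5975

Var(ȳ_str) = Σ Wₕ²(1−fₕ)sₕ²/nₕ with Wₕ = Nₕ/29110:
  A: (12531/29110)²·(1−383/12531)·602.2/383 = 0.28245423
  B: (2833/29110)²·(1−686/2833)·305/686 = 0.0031913169
  D: (13746/29110)²·(1−2223/13746)·300.1/2223 = 0.025233879
  → Var(ȳ_str) = 0.31087943.
Var(ȳ_srs) = (1 − 3292/29110)·722.3/3292 = 0.19459791.
deff = 0.31087943 / 0.19459791 = 1.5975.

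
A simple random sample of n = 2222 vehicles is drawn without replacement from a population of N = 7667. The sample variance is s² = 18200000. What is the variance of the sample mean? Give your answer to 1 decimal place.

5817.0

Under SRS without replacement, Var(ȳ) = (1 − f)·s²/n with f = n/N = 2222/7667 = 0.28981349.
Var(ȳ) = (1 − 0.28981349)·18200000/2222 = 0.71018651·8190.8191 = 5817.0092.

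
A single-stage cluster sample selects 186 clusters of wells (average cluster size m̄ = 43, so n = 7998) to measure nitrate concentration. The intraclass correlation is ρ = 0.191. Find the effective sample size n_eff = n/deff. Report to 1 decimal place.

deff = 1 + (43 − 1)·0.191 = 1 + 8.022 = 9.022.
n_eff = 7998 / 9.022 = 886.5.

886.5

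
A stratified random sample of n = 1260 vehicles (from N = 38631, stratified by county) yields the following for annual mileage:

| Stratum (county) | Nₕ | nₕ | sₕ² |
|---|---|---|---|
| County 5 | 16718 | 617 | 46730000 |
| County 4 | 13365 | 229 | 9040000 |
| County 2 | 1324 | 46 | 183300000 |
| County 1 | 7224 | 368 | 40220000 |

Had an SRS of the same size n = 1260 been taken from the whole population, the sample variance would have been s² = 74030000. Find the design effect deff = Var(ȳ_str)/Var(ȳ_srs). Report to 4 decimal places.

Var(ȳ_str) = Σ Wₕ²(1−fₕ)sₕ²/nₕ with Wₕ = Nₕ/38631:
  County 5: (16718/38631)²·(1−617/16718)·46730000/617 = 13660.792
  County 4: (13365/38631)²·(1−229/13365)·9040000/229 = 4644.01
  County 2: (1324/38631)²·(1−46/1324)·183300000/46 = 4518.0556
  County 1: (7224/38631)²·(1−368/7224)·40220000/368 = 3627.1949
  → Var(ȳ_str) = 26450.053.
Var(ȳ_srs) = (1 − 1260/38631)·74030000/1260 = 56837.632.
deff = 26450.053 / 56837.632 = 0.4654.

0.4654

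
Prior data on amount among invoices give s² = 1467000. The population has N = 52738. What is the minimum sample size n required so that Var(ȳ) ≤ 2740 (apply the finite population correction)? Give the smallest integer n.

Without fpc, n₀ = s²/D = 1467000/2740 = 535.4015.
With fpc, (1 − n/N)·s²/n ≤ D requires n ≥ n₀/(1 + n₀/N) = 535.4015/(1 + 535.4015/52738) = 530.0207.
Rounding up, n = 531.

531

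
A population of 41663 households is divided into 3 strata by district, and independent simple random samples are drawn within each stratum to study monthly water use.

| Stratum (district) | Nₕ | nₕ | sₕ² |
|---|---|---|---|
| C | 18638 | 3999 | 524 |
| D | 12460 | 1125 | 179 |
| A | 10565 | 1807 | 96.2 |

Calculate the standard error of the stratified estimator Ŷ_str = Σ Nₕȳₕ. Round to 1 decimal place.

Var(Ŷ_str) = Σₕ Nₕ²(1 − fₕ)sₕ²/nₕ.
C: 18638²·(1 − 3999/18638)·524/3999 = 3.5751198 × 10^7.
D: 12460²·(1 − 1125/12460)·179/1125 = 2.2471915 × 10^7.
A: 10565²·(1 − 1807/10565)·96.2/1807 = 4.9259655 × 10^6.
Sum = 6.3149079 × 10^7.
SE = √(6.3149079 × 10^7) = 7946.6.

7946.6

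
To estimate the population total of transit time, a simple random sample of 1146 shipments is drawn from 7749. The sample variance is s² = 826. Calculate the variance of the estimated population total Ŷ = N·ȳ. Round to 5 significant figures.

3.6879 × 10^7

Var(Ŷ) = N²·Var(ȳ) = N²·(1 − n/N)·s²/n.
f = 1146/7749 = 0.14789005; Var(ȳ) = 0.85210995·826/1146 = 0.61417349.
Var(Ŷ) = 7749² · 0.61417349 = 3.6879276 × 10^7.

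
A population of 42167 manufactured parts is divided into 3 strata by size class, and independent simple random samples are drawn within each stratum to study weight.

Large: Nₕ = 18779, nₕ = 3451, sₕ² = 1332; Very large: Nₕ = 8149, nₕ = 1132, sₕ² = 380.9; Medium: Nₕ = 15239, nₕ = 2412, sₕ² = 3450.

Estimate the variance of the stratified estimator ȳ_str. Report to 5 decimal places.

Var(ȳ_str) = Σₕ Wₕ²(1 − fₕ)sₕ²/nₕ with Wₕ = Nₕ/N, N = 42167.
Large: Wₕ = 0.44534826; term = 0.44534826²·(1 − 0.18376910)·1332/3451 = 0.06248443.
Very large: Wₕ = 0.19325539; term = 0.19325539²·(1 − 0.13891275)·380.9/1132 = 0.010821188.
Medium: Wₕ = 0.36139635; term = 0.36139635²·(1 − 0.15827810)·3450/2412 = 0.1572454.
Sum = 0.23055102.

0.23055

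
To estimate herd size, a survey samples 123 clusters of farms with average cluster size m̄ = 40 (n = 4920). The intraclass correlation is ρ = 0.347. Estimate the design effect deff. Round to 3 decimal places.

14.533

deff = 1 + (40 − 1)·0.347 = 1 + 13.533 = 14.533.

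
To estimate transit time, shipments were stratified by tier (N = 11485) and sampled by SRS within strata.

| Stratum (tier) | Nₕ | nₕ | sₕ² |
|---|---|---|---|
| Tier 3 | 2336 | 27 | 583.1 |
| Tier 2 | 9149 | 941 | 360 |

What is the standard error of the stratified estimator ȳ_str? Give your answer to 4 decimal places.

Var(ȳ_str) = Σₕ Wₕ²(1 − fₕ)sₕ²/nₕ with Wₕ = Nₕ/N, N = 11485.
Tier 3: Wₕ = 0.20339573; term = 0.20339573²·(1 − 0.01155822)·583.1/27 = 0.88310847.
Tier 2: Wₕ = 0.79660427; term = 0.79660427²·(1 − 0.10285277)·360/941 = 0.217802.
Sum = 1.1009105.
SE = √(1.1009105) = 1.0492.

1.0492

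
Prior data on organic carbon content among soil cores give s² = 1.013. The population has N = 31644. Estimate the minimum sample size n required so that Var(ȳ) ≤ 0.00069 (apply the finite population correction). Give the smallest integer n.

Without fpc, n₀ = s²/D = 1.013/0.00069 = 1468.1159.
With fpc, (1 − n/N)·s²/n ≤ D requires n ≥ n₀/(1 + n₀/N) = 1468.1159/(1 + 1468.1159/31644) = 1403.0230.
Rounding up, n = 1404.

1404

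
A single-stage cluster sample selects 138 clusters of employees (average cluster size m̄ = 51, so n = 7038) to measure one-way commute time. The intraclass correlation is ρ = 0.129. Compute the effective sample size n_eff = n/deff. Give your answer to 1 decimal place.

944.7

deff = 1 + (51 − 1)·0.129 = 1 + 6.45 = 7.45.
n_eff = 7038 / 7.45 = 944.7.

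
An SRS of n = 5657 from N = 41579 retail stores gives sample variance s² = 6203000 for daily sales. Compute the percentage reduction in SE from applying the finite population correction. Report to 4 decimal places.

f = n/N = 5657/41579 = 0.13605426.
SE_no-fpc = √(s²/n) = 33.113707; SE_fpc = √((1−f)s²/n) = 30.778754.
Ratio = √(1−f) = 0.92948682. Reduction = 100·(1 − 0.92948682) = 7.0513%.

7.0513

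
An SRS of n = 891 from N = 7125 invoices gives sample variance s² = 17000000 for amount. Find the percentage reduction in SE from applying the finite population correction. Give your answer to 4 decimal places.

f = n/N = 891/7125 = 0.12505263.
SE_no-fpc = √(s²/n) = 138.12924; SE_fpc = √((1−f)s²/n) = 129.20418.
Ratio = √(1−f) = 0.93538621. Reduction = 100·(1 − 0.93538621) = 6.4614%.

6.4614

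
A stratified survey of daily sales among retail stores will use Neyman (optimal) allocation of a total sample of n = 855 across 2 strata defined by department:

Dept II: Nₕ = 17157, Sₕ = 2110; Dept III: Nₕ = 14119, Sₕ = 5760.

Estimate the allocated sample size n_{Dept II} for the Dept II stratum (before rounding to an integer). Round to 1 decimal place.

Neyman allocation: nₕ = n·NₕSₕ / Σⱼ NⱼSⱼ.
Σ NⱼSⱼ = 17157·2110 + 14119·5760 = 1.1752671 × 10^8.
n_{Dept II} = 855·17157·2110 / (1.1752671 × 10^8) = 263.4.

263.4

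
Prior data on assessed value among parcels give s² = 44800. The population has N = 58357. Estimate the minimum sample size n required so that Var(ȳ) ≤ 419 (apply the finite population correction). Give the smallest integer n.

Without fpc, n₀ = s²/D = 44800/419 = 106.9212.
With fpc, (1 − n/N)·s²/n ≤ D requires n ≥ n₀/(1 + n₀/N) = 106.9212/(1 + 106.9212/58357) = 106.7257.
Rounding up, n = 107.

107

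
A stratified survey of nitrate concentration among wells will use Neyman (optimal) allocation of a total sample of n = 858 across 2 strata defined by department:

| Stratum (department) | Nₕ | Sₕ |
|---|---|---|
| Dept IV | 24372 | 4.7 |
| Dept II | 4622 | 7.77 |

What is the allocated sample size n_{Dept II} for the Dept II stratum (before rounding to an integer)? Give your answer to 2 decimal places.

Neyman allocation: nₕ = n·NₕSₕ / Σⱼ NⱼSⱼ.
Σ NⱼSⱼ = 24372·4.7 + 4622·7.77 = 150461.34.
n_{Dept II} = 858·4622·7.77 / 150461.34 = 204.79.

204.79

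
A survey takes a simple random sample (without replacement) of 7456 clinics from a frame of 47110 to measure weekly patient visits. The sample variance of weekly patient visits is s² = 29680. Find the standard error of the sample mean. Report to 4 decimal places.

Under SRS without replacement, Var(ȳ) = (1 − f)·s²/n with f = n/N = 7456/47110 = 0.15826788.
Var(ȳ) = (1 − 0.15826788)·29680/7456 = 0.84173212·3.9806867 = 3.3506718.
SE(ȳ) = √(3.3506718) = 1.8305.

1.8305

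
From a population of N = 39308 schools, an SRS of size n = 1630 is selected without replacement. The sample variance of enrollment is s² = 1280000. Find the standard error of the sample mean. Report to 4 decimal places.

27.4356

Under SRS without replacement, Var(ȳ) = (1 − f)·s²/n with f = n/N = 1630/39308 = 0.04146739.
Var(ȳ) = (1 − 0.04146739)·1280000/1630 = 0.95853261·785.27607 = 752.71273.
SE(ȳ) = √(752.71273) = 27.4356.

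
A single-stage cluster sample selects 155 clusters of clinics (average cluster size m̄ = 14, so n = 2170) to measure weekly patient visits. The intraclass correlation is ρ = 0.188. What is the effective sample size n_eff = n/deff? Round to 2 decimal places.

deff = 1 + (14 − 1)·0.188 = 1 + 2.444 = 3.444.
n_eff = 2170 / 3.444 = 630.08.

630.08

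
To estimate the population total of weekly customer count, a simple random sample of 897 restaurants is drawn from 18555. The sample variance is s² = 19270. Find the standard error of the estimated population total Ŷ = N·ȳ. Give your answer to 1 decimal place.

83896.9

Var(Ŷ) = N²·Var(ȳ) = N²·(1 − n/N)·s²/n.
f = 897/18555 = 0.04834276; Var(ȳ) = 0.95165724·19270/897 = 20.444186.
Var(Ŷ) = 18555² · 20.444186 = 7.0386884 × 10^9.
SE(Ŷ) = √(7.0386884 × 10^9) = 83896.9.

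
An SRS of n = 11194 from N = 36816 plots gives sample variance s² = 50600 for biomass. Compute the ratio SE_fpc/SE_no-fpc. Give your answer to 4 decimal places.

0.8342

f = n/N = 11194/36816 = 0.30405259.
SE_no-fpc = √(s²/n) = 2.1260947; SE_fpc = √((1−f)s²/n) = 1.7736618.
Ratio = √(1−f) = 0.83423463.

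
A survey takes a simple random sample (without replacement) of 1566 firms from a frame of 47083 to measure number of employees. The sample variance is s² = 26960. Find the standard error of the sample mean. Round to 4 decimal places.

4.0796

Under SRS without replacement, Var(ȳ) = (1 − f)·s²/n with f = n/N = 1566/47083 = 0.03326041.
Var(ȳ) = (1 − 0.03326041)·26960/1566 = 0.96673959·17.215837 = 16.643231.
SE(ȳ) = √(16.643231) = 4.0796.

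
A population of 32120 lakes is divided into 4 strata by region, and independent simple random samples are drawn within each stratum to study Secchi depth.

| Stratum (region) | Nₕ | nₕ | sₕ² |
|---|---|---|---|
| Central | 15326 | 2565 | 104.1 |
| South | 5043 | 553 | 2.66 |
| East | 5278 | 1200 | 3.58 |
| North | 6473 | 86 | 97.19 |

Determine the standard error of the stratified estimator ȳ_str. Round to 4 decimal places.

0.2305

Var(ȳ_str) = Σₕ Wₕ²(1 − fₕ)sₕ²/nₕ with Wₕ = Nₕ/N, N = 32120.
Central: Wₕ = 0.47714819; term = 0.47714819²·(1 − 0.16736265)·104.1/2565 = 0.0076935329.
South: Wₕ = 0.15700498; term = 0.15700498²·(1 − 0.10965695)·2.66/553 = 1.0557005 × 10^-4.
East: Wₕ = 0.16432130; term = 0.16432130²·(1 − 0.22735885)·3.58/1200 = 6.2239675 × 10^-5.
North: Wₕ = 0.20152553; term = 0.20152553²·(1 − 0.01328596)·97.19/86 = 0.045287107.
Sum = 0.05314845.
SE = √(0.05314845) = 0.2305.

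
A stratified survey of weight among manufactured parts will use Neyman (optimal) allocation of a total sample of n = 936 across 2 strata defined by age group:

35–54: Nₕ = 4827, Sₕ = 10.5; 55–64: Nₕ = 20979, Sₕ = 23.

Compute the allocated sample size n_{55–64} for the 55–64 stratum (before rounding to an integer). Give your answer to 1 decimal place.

Neyman allocation: nₕ = n·NₕSₕ / Σⱼ NⱼSⱼ.
Σ NⱼSⱼ = 4827·10.5 + 20979·23 = 533200.5.
n_{55–64} = 936·20979·23 / 533200.5 = 847.0.

847.0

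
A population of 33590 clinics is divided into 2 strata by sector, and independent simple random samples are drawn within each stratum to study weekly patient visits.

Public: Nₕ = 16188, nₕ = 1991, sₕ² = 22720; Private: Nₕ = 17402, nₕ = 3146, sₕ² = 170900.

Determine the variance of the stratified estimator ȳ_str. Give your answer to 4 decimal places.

14.2687

Var(ȳ_str) = Σₕ Wₕ²(1 − fₕ)sₕ²/nₕ with Wₕ = Nₕ/N, N = 33590.
Public: Wₕ = 0.48192915; term = 0.48192915²·(1 − 0.12299234)·22720/1991 = 2.3243784.
Private: Wₕ = 0.51807085; term = 0.51807085²·(1 − 0.18078382)·170900/3146 = 11.944286.
Sum = 14.268664.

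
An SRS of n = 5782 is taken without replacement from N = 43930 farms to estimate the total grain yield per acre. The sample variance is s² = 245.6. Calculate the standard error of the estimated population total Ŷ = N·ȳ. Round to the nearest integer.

8437

Var(Ŷ) = N²·Var(ȳ) = N²·(1 − n/N)·s²/n.
f = 5782/43930 = 0.13161848; Var(ȳ) = 0.86838152·245.6/5782 = 0.036885939.
Var(Ŷ) = 43930² · 0.036885939 = 7.1184141 × 10^7.
SE(Ŷ) = √(7.1184141 × 10^7) = 8437.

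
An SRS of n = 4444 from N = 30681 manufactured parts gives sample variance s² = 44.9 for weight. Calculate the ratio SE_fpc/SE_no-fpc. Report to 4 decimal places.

0.9247

f = n/N = 4444/30681 = 0.14484534.
SE_no-fpc = √(s²/n) = 0.10051622; SE_fpc = √((1−f)s²/n) = 0.092951944.
Ratio = √(1−f) = 0.92474573.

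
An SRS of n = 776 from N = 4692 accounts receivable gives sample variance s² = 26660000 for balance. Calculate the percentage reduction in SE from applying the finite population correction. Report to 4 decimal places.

f = n/N = 776/4692 = 0.16538789.
SE_no-fpc = √(s²/n) = 185.35283; SE_fpc = √((1−f)s²/n) = 169.33298.
Ratio = √(1−f) = 0.91357107. Reduction = 100·(1 − 0.91357107) = 8.6429%.

8.6429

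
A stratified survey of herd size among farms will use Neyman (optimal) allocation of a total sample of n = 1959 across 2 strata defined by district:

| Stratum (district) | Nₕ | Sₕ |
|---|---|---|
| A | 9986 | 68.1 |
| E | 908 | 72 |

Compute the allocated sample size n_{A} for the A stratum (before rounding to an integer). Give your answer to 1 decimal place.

Neyman allocation: nₕ = n·NₕSₕ / Σⱼ NⱼSⱼ.
Σ NⱼSⱼ = 9986·68.1 + 908·72 = 745422.6.
n_{A} = 1959·9986·68.1 / 745422.6 = 1787.2.

1787.2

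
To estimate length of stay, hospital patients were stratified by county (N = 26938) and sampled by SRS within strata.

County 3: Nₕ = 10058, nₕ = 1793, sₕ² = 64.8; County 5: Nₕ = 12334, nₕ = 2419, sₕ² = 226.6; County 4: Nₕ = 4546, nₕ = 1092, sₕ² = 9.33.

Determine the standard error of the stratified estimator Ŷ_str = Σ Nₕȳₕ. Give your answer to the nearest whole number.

3820

Var(Ŷ_str) = Σₕ Nₕ²(1 − fₕ)sₕ²/nₕ.
County 3: 10058²·(1 − 1793/10058)·64.8/1793 = 3.0043409 × 10^6.
County 5: 12334²·(1 − 2419/12334)·226.6/2419 = 1.1455675 × 10^7.
County 4: 4546²·(1 − 1092/4546)·9.33/1092 = 134156.21.
Sum = 1.4594172 × 10^7.
SE = √(1.4594172 × 10^7) = 3820.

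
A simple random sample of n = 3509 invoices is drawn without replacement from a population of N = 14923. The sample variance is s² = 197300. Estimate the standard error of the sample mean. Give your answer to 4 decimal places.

6.5579

Under SRS without replacement, Var(ȳ) = (1 − f)·s²/n with f = n/N = 3509/14923 = 0.23514039.
Var(ȳ) = (1 − 0.23514039)·197300/3509 = 0.76485961·56.226845 = 43.005643.
SE(ȳ) = √(43.005643) = 6.5579.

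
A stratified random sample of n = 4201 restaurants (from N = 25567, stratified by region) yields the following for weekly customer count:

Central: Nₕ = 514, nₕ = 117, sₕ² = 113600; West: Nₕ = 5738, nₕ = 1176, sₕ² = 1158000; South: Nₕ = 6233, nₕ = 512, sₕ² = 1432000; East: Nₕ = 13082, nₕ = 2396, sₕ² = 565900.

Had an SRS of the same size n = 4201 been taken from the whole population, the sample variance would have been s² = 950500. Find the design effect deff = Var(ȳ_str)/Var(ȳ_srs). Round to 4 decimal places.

1.2842

Var(ȳ_str) = Σ Wₕ²(1−fₕ)sₕ²/nₕ with Wₕ = Nₕ/25567:
  Central: (514/25567)²·(1−117/514)·113600/117 = 0.30310043
  West: (5738/25567)²·(1−1176/5738)·1158000/1176 = 39.432791
  South: (6233/25567)²·(1−512/6233)·1432000/512 = 152.57472
  East: (13082/25567)²·(1−2396/13082)·565900/2396 = 50.510614
  → Var(ȳ_str) = 242.82123.
Var(ȳ_srs) = (1 − 4201/25567)·950500/4201 = 189.07882.
deff = 242.82123 / 189.07882 = 1.2842.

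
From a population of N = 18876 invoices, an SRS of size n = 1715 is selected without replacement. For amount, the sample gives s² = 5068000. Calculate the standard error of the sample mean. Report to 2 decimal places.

Under SRS without replacement, Var(ȳ) = (1 − f)·s²/n with f = n/N = 1715/18876 = 0.09085611.
Var(ȳ) = (1 − 0.09085611)·5068000/1715 = 0.90914389·2955.102 = 2686.613.
SE(ȳ) = √(2686.613) = 51.83.

51.83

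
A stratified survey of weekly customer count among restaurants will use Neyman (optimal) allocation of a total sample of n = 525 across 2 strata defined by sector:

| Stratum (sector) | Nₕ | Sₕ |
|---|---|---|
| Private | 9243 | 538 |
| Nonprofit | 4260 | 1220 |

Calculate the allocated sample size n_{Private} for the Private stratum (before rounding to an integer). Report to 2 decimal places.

Neyman allocation: nₕ = n·NₕSₕ / Σⱼ NⱼSⱼ.
Σ NⱼSⱼ = 9243·538 + 4260·1220 = 1.0169934 × 10^7.
n_{Private} = 525·9243·538 / (1.0169934 × 10^7) = 256.71.

256.71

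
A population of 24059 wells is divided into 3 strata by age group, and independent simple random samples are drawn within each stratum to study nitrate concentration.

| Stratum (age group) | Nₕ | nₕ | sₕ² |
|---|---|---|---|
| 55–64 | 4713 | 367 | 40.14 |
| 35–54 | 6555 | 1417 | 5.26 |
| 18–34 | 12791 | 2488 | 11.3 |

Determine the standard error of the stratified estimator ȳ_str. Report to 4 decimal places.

Var(ȳ_str) = Σₕ Wₕ²(1 − fₕ)sₕ²/nₕ with Wₕ = Nₕ/N, N = 24059.
55–64: Wₕ = 0.19589343; term = 0.19589343²·(1 − 0.07786972)·40.14/367 = 0.0038702883.
35–54: Wₕ = 0.27245521; term = 0.27245521²·(1 − 0.21617086)·5.26/1417 = 2.1598697 × 10^-4.
18–34: Wₕ = 0.53165136; term = 0.53165136²·(1 − 0.19451177)·11.3/2488 = 0.001034049.
Sum = 0.0051203243.
SE = √(0.0051203243) = 0.0716.

0.0716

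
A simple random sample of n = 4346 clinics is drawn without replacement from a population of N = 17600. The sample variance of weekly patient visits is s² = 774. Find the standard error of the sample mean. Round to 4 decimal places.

0.3662

Under SRS without replacement, Var(ȳ) = (1 − f)·s²/n with f = n/N = 4346/17600 = 0.24693182.
Var(ȳ) = (1 − 0.24693182)·774/4346 = 0.75306818·0.1780948 = 0.13411753.
SE(ȳ) = √(0.13411753) = 0.3662.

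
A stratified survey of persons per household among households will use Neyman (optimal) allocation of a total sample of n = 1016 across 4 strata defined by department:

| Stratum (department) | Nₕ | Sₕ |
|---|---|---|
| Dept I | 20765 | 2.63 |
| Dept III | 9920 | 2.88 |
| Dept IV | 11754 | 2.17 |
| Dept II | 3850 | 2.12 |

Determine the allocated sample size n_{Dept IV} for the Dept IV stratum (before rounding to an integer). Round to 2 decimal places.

221.77

Neyman allocation: nₕ = n·NₕSₕ / Σⱼ NⱼSⱼ.
Σ NⱼSⱼ = 20765·2.63 + 9920·2.88 + 11754·2.17 + 3850·2.12 = 116849.73.
n_{Dept IV} = 1016·11754·2.17 / 116849.73 = 221.77.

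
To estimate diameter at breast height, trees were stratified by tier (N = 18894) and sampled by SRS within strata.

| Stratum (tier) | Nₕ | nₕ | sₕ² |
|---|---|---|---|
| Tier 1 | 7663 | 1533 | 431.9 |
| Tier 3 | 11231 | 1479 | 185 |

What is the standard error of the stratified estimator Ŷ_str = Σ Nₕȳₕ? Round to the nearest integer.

Var(Ŷ_str) = Σₕ Nₕ²(1 − fₕ)sₕ²/nₕ.
Tier 1: 7663²·(1 − 1533/7663)·431.9/1533 = 1.3234281 × 10^7.
Tier 3: 11231²·(1 − 1479/11231)·185/1479 = 1.3699846 × 10^7.
Sum = 2.6934127 × 10^7.
SE = √(2.6934127 × 10^7) = 5190.

5190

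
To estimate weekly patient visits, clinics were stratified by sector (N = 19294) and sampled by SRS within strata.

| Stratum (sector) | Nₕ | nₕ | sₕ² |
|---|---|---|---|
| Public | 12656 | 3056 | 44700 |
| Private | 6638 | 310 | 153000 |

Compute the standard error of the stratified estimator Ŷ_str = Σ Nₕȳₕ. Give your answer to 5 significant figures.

Var(Ŷ_str) = Σₕ Nₕ²(1 − fₕ)sₕ²/nₕ.
Public: 12656²·(1 − 3056/12656)·44700/3056 = 1.7771409 × 10^9.
Private: 6638²·(1 − 310/6638)·153000/310 = 2.073163 × 10^10.
Sum = 2.2508771 × 10^10.
SE = √(2.2508771 × 10^10) = 150030.

150030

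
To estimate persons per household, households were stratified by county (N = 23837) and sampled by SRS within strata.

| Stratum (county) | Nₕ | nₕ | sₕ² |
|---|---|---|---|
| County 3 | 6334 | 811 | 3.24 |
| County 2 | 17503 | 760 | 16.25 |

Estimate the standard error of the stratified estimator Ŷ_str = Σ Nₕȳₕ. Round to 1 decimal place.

Var(Ŷ_str) = Σₕ Nₕ²(1 − fₕ)sₕ²/nₕ.
County 3: 6334²·(1 − 811/6334)·3.24/811 = 139758.19.
County 2: 17503²·(1 − 760/17503)·16.25/760 = 6.2659301 × 10^6.
Sum = 6.4056883 × 10^6.
SE = √(6.4056883 × 10^6) = 2530.9.

2530.9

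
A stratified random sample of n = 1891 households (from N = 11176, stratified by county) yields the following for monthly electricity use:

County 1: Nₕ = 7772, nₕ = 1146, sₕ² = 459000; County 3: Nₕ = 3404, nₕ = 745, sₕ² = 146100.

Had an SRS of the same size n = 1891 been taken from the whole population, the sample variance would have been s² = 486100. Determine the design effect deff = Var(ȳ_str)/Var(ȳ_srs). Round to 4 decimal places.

0.8398

Var(ȳ_str) = Σ Wₕ²(1−fₕ)sₕ²/nₕ with Wₕ = Nₕ/11176:
  County 1: (7772/11176)²·(1−1146/7772)·459000/1146 = 165.13514
  County 3: (3404/11176)²·(1−745/3404)·146100/745 = 14.211144
  → Var(ȳ_str) = 179.34628.
Var(ȳ_srs) = (1 − 1891/11176)·486100/1891 = 213.56477.
deff = 179.34628 / 213.56477 = 0.8398.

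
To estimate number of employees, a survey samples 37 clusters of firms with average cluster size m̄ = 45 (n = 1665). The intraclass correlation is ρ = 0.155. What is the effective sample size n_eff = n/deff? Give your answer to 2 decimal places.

deff = 1 + (45 − 1)·0.155 = 1 + 6.82 = 7.82.
n_eff = 1665 / 7.82 = 212.92.

212.92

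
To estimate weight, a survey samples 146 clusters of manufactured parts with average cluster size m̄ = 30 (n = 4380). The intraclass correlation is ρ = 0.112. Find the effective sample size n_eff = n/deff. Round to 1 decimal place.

deff = 1 + (30 − 1)·0.112 = 1 + 3.248 = 4.248.
n_eff = 4380 / 4.248 = 1031.1.

1031.1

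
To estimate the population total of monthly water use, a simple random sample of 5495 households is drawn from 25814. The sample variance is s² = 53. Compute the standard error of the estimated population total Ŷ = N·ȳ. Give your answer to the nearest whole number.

2249

Var(Ŷ) = N²·Var(ȳ) = N²·(1 − n/N)·s²/n.
f = 5495/25814 = 0.21286899; Var(ȳ) = 0.78713101·53/5495 = 0.0075919825.
Var(Ŷ) = 25814² · 0.0075919825 = 5.0590132 × 10^6.
SE(Ŷ) = √(5.0590132 × 10^6) = 2249.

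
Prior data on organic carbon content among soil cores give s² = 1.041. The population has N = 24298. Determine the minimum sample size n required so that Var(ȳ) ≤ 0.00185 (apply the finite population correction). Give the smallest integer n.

550

Without fpc, n₀ = s²/D = 1.041/0.00185 = 562.7027.
With fpc, (1 − n/N)·s²/n ≤ D requires n ≥ n₀/(1 + n₀/N) = 562.7027/(1 + 562.7027/24298) = 549.9664.
Rounding up, n = 550.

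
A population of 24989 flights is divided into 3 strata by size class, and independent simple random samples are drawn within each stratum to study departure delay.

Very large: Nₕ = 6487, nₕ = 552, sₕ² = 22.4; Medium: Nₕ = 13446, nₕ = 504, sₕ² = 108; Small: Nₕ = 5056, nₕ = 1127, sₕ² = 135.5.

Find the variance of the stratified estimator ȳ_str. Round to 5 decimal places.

0.06604

Var(ȳ_str) = Σₕ Wₕ²(1 − fₕ)sₕ²/nₕ with Wₕ = Nₕ/N, N = 24989.
Very large: Wₕ = 0.25959422; term = 0.25959422²·(1 − 0.08509326)·22.4/552 = 0.0025019338.
Medium: Wₕ = 0.53807675; term = 0.53807675²·(1 − 0.03748327)·108/504 = 0.059715898.
Small: Wₕ = 0.20232902; term = 0.20232902²·(1 − 0.22290348)·135.5/1127 = 0.0038247823.
Sum = 0.066042614.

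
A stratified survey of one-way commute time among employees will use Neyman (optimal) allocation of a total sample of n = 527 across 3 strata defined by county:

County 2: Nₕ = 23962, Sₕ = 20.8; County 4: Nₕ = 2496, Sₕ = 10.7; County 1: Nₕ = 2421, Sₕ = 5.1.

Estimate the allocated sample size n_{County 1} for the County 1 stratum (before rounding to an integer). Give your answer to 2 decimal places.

12.11

Neyman allocation: nₕ = n·NₕSₕ / Σⱼ NⱼSⱼ.
Σ NⱼSⱼ = 23962·20.8 + 2496·10.7 + 2421·5.1 = 537463.9.
n_{County 1} = 527·2421·5.1 / 537463.9 = 12.11.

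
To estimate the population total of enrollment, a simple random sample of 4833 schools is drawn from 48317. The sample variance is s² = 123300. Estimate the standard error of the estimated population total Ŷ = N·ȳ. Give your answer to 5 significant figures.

231520

Var(Ŷ) = N²·Var(ȳ) = N²·(1 − n/N)·s²/n.
f = 4833/48317 = 0.10002691; Var(ȳ) = 0.89997309·123300/4833 = 22.960207.
Var(Ŷ) = 48317² · 22.960207 = 5.3601349 × 10^10.
SE(Ŷ) = √(5.3601349 × 10^10) = 231520.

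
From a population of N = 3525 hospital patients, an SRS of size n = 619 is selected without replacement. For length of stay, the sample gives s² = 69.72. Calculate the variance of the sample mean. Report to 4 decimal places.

Under SRS without replacement, Var(ȳ) = (1 − f)·s²/n with f = n/N = 619/3525 = 0.17560284.
Var(ȳ) = (1 − 0.17560284)·69.72/619 = 0.82439716·0.11263328 = 0.092854556.

0.0929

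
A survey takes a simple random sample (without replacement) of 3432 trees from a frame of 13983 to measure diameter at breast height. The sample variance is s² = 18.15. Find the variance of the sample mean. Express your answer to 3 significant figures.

Under SRS without replacement, Var(ȳ) = (1 − f)·s²/n with f = n/N = 3432/13983 = 0.24544089.
Var(ȳ) = (1 − 0.24544089)·18.15/3432 = 0.75455911·0.0052884615 = 0.0039904568.

0.00399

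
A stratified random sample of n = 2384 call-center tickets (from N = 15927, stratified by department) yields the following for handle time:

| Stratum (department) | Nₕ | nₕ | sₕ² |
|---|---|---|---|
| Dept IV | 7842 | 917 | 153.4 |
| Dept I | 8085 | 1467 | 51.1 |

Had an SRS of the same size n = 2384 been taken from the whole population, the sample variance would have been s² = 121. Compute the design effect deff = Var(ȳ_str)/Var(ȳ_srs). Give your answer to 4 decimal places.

Var(ȳ_str) = Σ Wₕ²(1−fₕ)sₕ²/nₕ with Wₕ = Nₕ/15927:
  Dept IV: (7842/15927)²·(1−917/7842)·153.4/917 = 0.035812503
  Dept I: (8085/15927)²·(1−1467/8085)·51.1/1467 = 0.0073473311
  → Var(ȳ_str) = 0.043159834.
Var(ȳ_srs) = (1 − 2384/15927)·121/2384 = 0.043157872.
deff = 0.043159834 / 0.043157872 = 1.0000.

1.0000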